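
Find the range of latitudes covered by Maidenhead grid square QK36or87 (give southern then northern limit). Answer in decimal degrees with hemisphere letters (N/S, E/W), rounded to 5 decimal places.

Field Q=16, K=10: +16·20° lon, +10·10° lat → SW at lon 140°, lat 10°.
Square 3, 6: +3·2° lon, +6·1° lat → SW at lon 146°, lat 16°.
Subsquare o=14, r=17: +14·0.0833333° lon, +17·0.0416667° lat → SW at lon 147.167°, lat 16.7083°.
Extended square 8, 7: +8·0.00833333° lon, +7·0.00416667° lat → SW at lon 147.233°, lat 16.7375°.
Cell spans 0.00833333° lon × 0.00416667° lat.
south 16.73750° N, north 16.74167° N.

16.73750° N, 16.74167° N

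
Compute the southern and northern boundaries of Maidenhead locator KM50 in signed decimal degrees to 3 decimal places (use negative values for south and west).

30.000, 31.000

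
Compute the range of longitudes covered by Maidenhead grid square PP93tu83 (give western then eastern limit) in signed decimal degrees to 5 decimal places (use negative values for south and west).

Field P=15, P=15: +15·20° lon, +15·10° lat → SW at lon 120°, lat 60°.
Square 9, 3: +9·2° lon, +3·1° lat → SW at lon 138°, lat 63°.
Subsquare t=19, u=20: +19·0.0833333° lon, +20·0.0416667° lat → SW at lon 139.583°, lat 63.8333°.
Extended square 8, 3: +8·0.00833333° lon, +3·0.00416667° lat → SW at lon 139.65°, lat 63.8458°.
Cell spans 0.00833333° lon × 0.00416667° lat.
west 139.65000, east 139.65833.

139.65000, 139.65833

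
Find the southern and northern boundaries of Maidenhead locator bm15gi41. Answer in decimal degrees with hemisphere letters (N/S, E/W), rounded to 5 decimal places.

35.33750° N, 35.34167° N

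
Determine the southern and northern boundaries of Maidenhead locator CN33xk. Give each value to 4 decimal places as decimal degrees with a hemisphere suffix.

Field C=2, N=13: +2·20° lon, +13·10° lat → SW at lon -140°, lat 40°.
Square 3, 3: +3·2° lon, +3·1° lat → SW at lon -134°, lat 43°.
Subsquare x=23, k=10: +23·0.0833333° lon, +10·0.0416667° lat → SW at lon -132.083°, lat 43.4167°.
Cell spans 0.0833333° lon × 0.0416667° lat.
south 43.4167° N, north 43.4583° N.

43.4167° N, 43.4583° N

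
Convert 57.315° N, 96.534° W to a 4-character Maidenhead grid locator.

Offset from 180°W / 90°S: lon 83.47°, lat 147.31°.
Field: lon ⌊83.47/20⌋ = 4 → E; lat ⌊147.31/10⌋ = 14 → O.
Square: lon ⌊3.47/2⌋ = 1; lat ⌊7.31/1⌋ = 7.

EO17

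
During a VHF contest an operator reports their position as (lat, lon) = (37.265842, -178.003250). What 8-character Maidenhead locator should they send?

AM07xg93

Shift to the Maidenhead origin (180°W, 90°S): lon 1.99675, lat 127.26584.
Field: lon ⌊1.99675/20⌋ = 0 → A; lat ⌊127.26584/10⌋ = 12 → M.
Square: lon ⌊1.99675/2⌋ = 0; lat ⌊7.26584/1⌋ = 7.
Subsquare: lon ⌊1.99675/0.0833333⌋ = 23 → x; lat ⌊0.26584/0.0416667⌋ = 6 → g.
Extended square: lon ⌊0.08008/0.00833333⌋ = 9; lat ⌊0.01584/0.00416667⌋ = 3.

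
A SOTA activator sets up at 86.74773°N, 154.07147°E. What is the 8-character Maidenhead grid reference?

Offset from 180°W / 90°S: lon 334.07147°, lat 176.74773°.
Field: lon ⌊334.07147/20⌋ = 16 → Q; lat ⌊176.74773/10⌋ = 17 → R.
Square: lon ⌊14.07147/2⌋ = 7; lat ⌊6.74773/1⌋ = 6.
Subsquare: lon ⌊0.07147/0.0833333⌋ = 0 → a; lat ⌊0.74773/0.0416667⌋ = 17 → r.
Extended square: lon ⌊0.07147/0.00833333⌋ = 8; lat ⌊0.03940/0.00416667⌋ = 9.

QR76ar89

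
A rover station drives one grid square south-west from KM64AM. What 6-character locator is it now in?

KM54xl

Longitude subsquare a = 0; −1 → -1, wraps to 23 = x, carry into square.
Longitude square 6; −1 → 5.
Latitude subsquare m = 12; −1 → 11 = l.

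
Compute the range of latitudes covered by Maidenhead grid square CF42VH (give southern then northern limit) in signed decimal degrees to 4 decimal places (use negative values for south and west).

-37.7083, -37.6667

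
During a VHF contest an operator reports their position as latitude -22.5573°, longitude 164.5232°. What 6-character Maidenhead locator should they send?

Shift to the Maidenhead origin (180°W, 90°S): lon 344.5232, lat 67.4427.
Field: 344.5232/20 → 17 → R, 67.4427/10 → 6 → G; chars RG.
Square: 4.5232/2 → 2, 7.4427/1 → 7; chars 27.
Subsquare: 0.5232/0.0833333 → 6 → g, 0.4427/0.0416667 → 10 → k; chars gk.

RG27gk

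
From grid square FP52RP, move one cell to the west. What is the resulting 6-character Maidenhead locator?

FP52qp

Longitude subsquare r = 17; −1 → 16 = q.
The latitude characters are unchanged.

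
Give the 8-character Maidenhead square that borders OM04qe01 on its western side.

OM04pe91

Longitude extended square 0; −1 → -1, wraps to 9, carry into subsquare.
Longitude subsquare q = 16; −1 → 15 = p.
The latitude characters are unchanged.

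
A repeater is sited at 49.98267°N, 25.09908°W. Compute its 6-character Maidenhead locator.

HN79kx

Shift to the Maidenhead origin (180°W, 90°S): lon 154.9009, lat 139.9827.
Field: 154.9009/20 → 7 → H, 139.9827/10 → 13 → N; chars HN.
Square: 14.9009/2 → 7, 9.9827/1 → 9; chars 79.
Subsquare: 0.9009/0.0833333 → 10 → k, 0.9827/0.0416667 → 23 → x; chars kx.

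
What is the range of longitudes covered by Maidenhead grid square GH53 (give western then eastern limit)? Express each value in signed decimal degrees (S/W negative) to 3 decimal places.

-50.000, -48.000

Field G=6, H=7: +6·20° lon, +7·10° lat → SW at lon -60°, lat -20°.
Square 5, 3: +5·2° lon, +3·1° lat → SW at lon -50°, lat -17°.
Cell spans 2° lon × 1° lat.
west -50.000, east -48.000.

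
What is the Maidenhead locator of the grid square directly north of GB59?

Latitude square 9; +1 → 10, wraps to 0, carry into field.
Latitude field B = 1; +1 → 2 = C.
The longitude characters are unchanged.

GC50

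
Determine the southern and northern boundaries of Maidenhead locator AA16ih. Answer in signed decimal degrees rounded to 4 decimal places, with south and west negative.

Field A=0, A=0: +0·20° lon, +0·10° lat → SW at lon -180°, lat -90°.
Square 1, 6: +1·2° lon, +6·1° lat → SW at lon -178°, lat -84°.
Subsquare i=8, h=7: +8·0.0833333° lon, +7·0.0416667° lat → SW at lon -177.333°, lat -83.7083°.
Cell spans 0.0833333° lon × 0.0416667° lat.
south -83.7083, north -83.6667.

-83.7083, -83.6667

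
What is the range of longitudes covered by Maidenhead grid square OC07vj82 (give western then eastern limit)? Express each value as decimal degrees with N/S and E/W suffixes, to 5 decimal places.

101.81667° E, 101.82500° E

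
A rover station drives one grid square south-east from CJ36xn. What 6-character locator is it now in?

Longitude subsquare x = 23; +1 → 24, wraps to 0 = a, carry into square.
Longitude square 3; +1 → 4.
Latitude subsquare n = 13; −1 → 12 = m.

CJ46am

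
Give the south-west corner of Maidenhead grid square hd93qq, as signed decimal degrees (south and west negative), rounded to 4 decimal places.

-56.3333, -20.6667

Field H=7, D=3: +7·20° lon, +3·10° lat → SW at lon -40°, lat -60°.
Square 9, 3: +9·2° lon, +3·1° lat → SW at lon -22°, lat -57°.
Subsquare q=16, q=16: +16·0.0833333° lon, +16·0.0416667° lat → SW at lon -20.6667°, lat -56.3333°.
latitude -56.3333, longitude -20.6667.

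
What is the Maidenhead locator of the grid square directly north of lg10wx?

LG11wa

Latitude subsquare x = 23; +1 → 24, wraps to 0 = a, carry into square.
Latitude square 0; +1 → 1.
The longitude characters are unchanged.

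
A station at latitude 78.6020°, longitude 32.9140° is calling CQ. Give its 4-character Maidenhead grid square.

KQ68

Shift to the Maidenhead origin (180°W, 90°S): lon 212.91, lat 168.60.
Field: lon ⌊212.91/20⌋ = 10 → K; lat ⌊168.60/10⌋ = 16 → Q.
Square: lon ⌊12.91/2⌋ = 6; lat ⌊8.60/1⌋ = 8.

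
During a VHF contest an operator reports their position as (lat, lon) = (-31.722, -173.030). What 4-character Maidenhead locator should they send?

AF38

Shift to the Maidenhead origin (180°W, 90°S): lon 6.97, lat 58.28.
Field: lon ⌊6.97/20⌋ = 0 → A; lat ⌊58.28/10⌋ = 5 → F.
Square: lon ⌊6.97/2⌋ = 3; lat ⌊8.28/1⌋ = 8.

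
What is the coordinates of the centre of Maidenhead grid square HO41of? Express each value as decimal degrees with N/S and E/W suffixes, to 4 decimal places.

Field H=7, O=14: +7·20° lon, +14·10° lat → SW at lon -40°, lat 50°.
Square 4, 1: +4·2° lon, +1·1° lat → SW at lon -32°, lat 51°.
Subsquare o=14, f=5: +14·0.0833333° lon, +5·0.0416667° lat → SW at lon -30.8333°, lat 51.2083°.
Cell spans 0.0833333° lon × 0.0416667° lat. Centre is SW corner plus half of each.
latitude 51.2292° N, longitude 30.7917° W.

51.2292° N, 30.7917° W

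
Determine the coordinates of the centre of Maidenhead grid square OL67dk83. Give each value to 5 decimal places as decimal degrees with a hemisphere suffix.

27.43125° N, 112.32083° E

Field O=14, L=11: +14·20° lon, +11·10° lat → SW at lon 100°, lat 20°.
Square 6, 7: +6·2° lon, +7·1° lat → SW at lon 112°, lat 27°.
Subsquare d=3, k=10: +3·0.0833333° lon, +10·0.0416667° lat → SW at lon 112.25°, lat 27.4167°.
Extended square 8, 3: +8·0.00833333° lon, +3·0.00416667° lat → SW at lon 112.317°, lat 27.4292°.
Cell spans 0.00833333° lon × 0.00416667° lat. Centre is SW corner plus half of each.
latitude 27.43125° N, longitude 112.32083° E.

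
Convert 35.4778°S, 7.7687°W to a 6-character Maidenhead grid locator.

IF64cm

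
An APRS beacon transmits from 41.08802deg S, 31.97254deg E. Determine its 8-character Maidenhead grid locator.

KE58xv68

Offset from 180°W / 90°S: lon 211.97254°, lat 48.91198°.
Field: 211.97254/20 → 10 → K, 48.91198/10 → 4 → E; chars KE.
Square: 11.97254/2 → 5, 8.91198/1 → 8; chars 58.
Subsquare: 1.97254/0.0833333 → 23 → x, 0.91198/0.0416667 → 21 → v; chars xv.
Extended square: 0.05587/0.00833333 → 6, 0.03698/0.00416667 → 8; chars 68.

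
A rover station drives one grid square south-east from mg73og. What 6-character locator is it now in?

MG73pf

Longitude subsquare o = 14; +1 → 15 = p.
Latitude subsquare g = 6; −1 → 5 = f.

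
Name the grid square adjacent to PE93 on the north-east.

QE04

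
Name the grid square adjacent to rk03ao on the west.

QK93xo

Longitude subsquare a = 0; −1 → -1, wraps to 23 = x, carry into square.
Longitude square 0; −1 → -1, wraps to 9, carry into field.
Longitude field R = 17; −1 → 16 = Q.
The latitude characters are unchanged.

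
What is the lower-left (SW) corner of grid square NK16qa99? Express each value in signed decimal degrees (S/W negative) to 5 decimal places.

16.03750, 83.40833

Field N=13, K=10: +13·20° lon, +10·10° lat → SW at lon 80°, lat 10°.
Square 1, 6: +1·2° lon, +6·1° lat → SW at lon 82°, lat 16°.
Subsquare q=16, a=0: +16·0.0833333° lon, +0·0.0416667° lat → SW at lon 83.3333°, lat 16°.
Extended square 9, 9: +9·0.00833333° lon, +9·0.00416667° lat → SW at lon 83.4083°, lat 16.0375°.
latitude 16.03750, longitude 83.40833.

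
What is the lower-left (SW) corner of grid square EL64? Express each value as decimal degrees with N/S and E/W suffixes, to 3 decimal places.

Field E=4, L=11: +4·20° lon, +11·10° lat → SW at lon -100°, lat 20°.
Square 6, 4: +6·2° lon, +4·1° lat → SW at lon -88°, lat 24°.
latitude 24.000° N, longitude 88.000° W.

24.000° N, 88.000° W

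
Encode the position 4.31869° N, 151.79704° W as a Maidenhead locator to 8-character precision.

Offset from 180°W / 90°S: lon 28.20296°, lat 94.31869°.
Field (20°×10°, letters A–R): lon ⌊28.20296/20⌋ = 1 → B; lat ⌊94.31869/10⌋ = 9 → J.
Square (2°×1°, digits 0–9): lon ⌊8.20296/2⌋ = 4; lat ⌊4.31869/1⌋ = 4.
Subsquare (5′×2.5′, letters a–x): lon ⌊0.20296/0.0833333⌋ = 2 → c; lat ⌊0.31869/0.0416667⌋ = 7 → h.
Extended square (30″×15″, digits 0–9): lon ⌊0.03629/0.00833333⌋ = 4; lat ⌊0.02702/0.00416667⌋ = 6.

BJ44ch46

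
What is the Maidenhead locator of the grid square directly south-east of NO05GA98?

Longitude extended square 9; +1 → 10, wraps to 0, carry into subsquare.
Longitude subsquare g = 6; +1 → 7 = h.
Latitude extended square 8; −1 → 7.

NO05ha07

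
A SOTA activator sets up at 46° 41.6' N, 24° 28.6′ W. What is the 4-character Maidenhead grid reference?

HN76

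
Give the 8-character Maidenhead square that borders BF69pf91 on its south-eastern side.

Longitude extended square 9; +1 → 10, wraps to 0, carry into subsquare.
Longitude subsquare p = 15; +1 → 16 = q.
Latitude extended square 1; −1 → 0.

BF69qf00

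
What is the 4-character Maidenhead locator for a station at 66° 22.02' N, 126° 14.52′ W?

CP66

Add 180° to longitude and 90° to latitude: 53.76, 156.37.
Field: 53.76/20 → 2 → C, 156.37/10 → 15 → P; chars CP.
Square: 13.76/2 → 6, 6.37/1 → 6; chars 66.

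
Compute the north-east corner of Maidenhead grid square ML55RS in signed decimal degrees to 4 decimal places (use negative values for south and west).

Field M=12, L=11: +12·20° lon, +11·10° lat → SW at lon 60°, lat 20°.
Square 5, 5: +5·2° lon, +5·1° lat → SW at lon 70°, lat 25°.
Subsquare r=17, s=18: +17·0.0833333° lon, +18·0.0416667° lat → SW at lon 71.4167°, lat 25.75°.
Cell spans 0.0833333° lon × 0.0416667° lat. NE corner is SW corner plus one full cell.
latitude 25.7917, longitude 71.5000.

25.7917, 71.5000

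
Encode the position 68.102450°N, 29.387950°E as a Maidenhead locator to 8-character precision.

KP48qc64

Shift to the Maidenhead origin (180°W, 90°S): lon 209.38795, lat 158.10245.
Field (20°×10°, letters A–R): lon ⌊209.38795/20⌋ = 10 → K; lat ⌊158.10245/10⌋ = 15 → P.
Square (2°×1°, digits 0–9): lon ⌊9.38795/2⌋ = 4; lat ⌊8.10245/1⌋ = 8.
Subsquare (5′×2.5′, letters a–x): lon ⌊1.38795/0.0833333⌋ = 16 → q; lat ⌊0.10245/0.0416667⌋ = 2 → c.
Extended square (30″×15″, digits 0–9): lon ⌊0.05462/0.00833333⌋ = 6; lat ⌊0.01912/0.00416667⌋ = 4.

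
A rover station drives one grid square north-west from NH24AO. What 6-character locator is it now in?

Longitude subsquare a = 0; −1 → -1, wraps to 23 = x, carry into square.
Longitude square 2; −1 → 1.
Latitude subsquare o = 14; +1 → 15 = p.

NH14xp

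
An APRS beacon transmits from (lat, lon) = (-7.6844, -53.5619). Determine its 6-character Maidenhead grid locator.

GI32fh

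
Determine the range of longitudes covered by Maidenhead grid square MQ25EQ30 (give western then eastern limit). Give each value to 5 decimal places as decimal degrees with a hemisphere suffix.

64.35833° E, 64.36667° E

Field M=12, Q=16: +12·20° lon, +16·10° lat → SW at lon 60°, lat 70°.
Square 2, 5: +2·2° lon, +5·1° lat → SW at lon 64°, lat 75°.
Subsquare e=4, q=16: +4·0.0833333° lon, +16·0.0416667° lat → SW at lon 64.3333°, lat 75.6667°.
Extended square 3, 0: +3·0.00833333° lon, +0·0.00416667° lat → SW at lon 64.3583°, lat 75.6667°.
Cell spans 0.00833333° lon × 0.00416667° lat.
west 64.35833° E, east 64.36667° E.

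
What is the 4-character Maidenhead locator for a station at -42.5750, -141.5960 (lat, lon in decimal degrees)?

Add 180° to longitude and 90° to latitude: 38.40, 47.42.
Field (20°×10°, letters A–R): lon ⌊38.40/20⌋ = 1 → B; lat ⌊47.42/10⌋ = 4 → E.
Square (2°×1°, digits 0–9): lon ⌊18.40/2⌋ = 9; lat ⌊7.42/1⌋ = 7.

BE97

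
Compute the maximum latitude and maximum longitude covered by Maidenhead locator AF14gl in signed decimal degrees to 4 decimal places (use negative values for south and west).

-35.5000, -177.4167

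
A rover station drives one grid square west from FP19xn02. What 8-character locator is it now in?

FP19wn92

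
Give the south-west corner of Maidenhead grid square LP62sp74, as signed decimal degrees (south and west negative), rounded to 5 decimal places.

Field L=11, P=15: +11·20° lon, +15·10° lat → SW at lon 40°, lat 60°.
Square 6, 2: +6·2° lon, +2·1° lat → SW at lon 52°, lat 62°.
Subsquare s=18, p=15: +18·0.0833333° lon, +15·0.0416667° lat → SW at lon 53.5°, lat 62.625°.
Extended square 7, 4: +7·0.00833333° lon, +4·0.00416667° lat → SW at lon 53.5583°, lat 62.6417°.
latitude 62.64167, longitude 53.55833.

62.64167, 53.55833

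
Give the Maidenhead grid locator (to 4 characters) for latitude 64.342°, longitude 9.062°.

Shift to the Maidenhead origin (180°W, 90°S): lon 189.06, lat 154.34.
Field: 189.06/20 → 9 → J, 154.34/10 → 15 → P; chars JP.
Square: 9.06/2 → 4, 4.34/1 → 4; chars 44.

JP44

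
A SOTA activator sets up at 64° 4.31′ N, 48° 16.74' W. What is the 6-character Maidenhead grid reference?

GP54ub

Offset from 180°W / 90°S: lon 131.7210°, lat 154.0718°.
Field: 131.7210/20 → 6 → G, 154.0718/10 → 15 → P; chars GP.
Square: 11.7210/2 → 5, 4.0718/1 → 4; chars 54.
Subsquare: 1.7210/0.0833333 → 20 → u, 0.0718/0.0416667 → 1 → b; chars ub.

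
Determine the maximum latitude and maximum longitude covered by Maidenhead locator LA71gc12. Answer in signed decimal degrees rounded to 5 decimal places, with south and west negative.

-88.90417, 54.51667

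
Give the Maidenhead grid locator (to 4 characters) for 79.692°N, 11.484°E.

Shift to the Maidenhead origin (180°W, 90°S): lon 191.48, lat 169.69.
Field: lon ⌊191.48/20⌋ = 9 → J; lat ⌊169.69/10⌋ = 16 → Q.
Square: lon ⌊11.48/2⌋ = 5; lat ⌊9.69/1⌋ = 9.

JQ59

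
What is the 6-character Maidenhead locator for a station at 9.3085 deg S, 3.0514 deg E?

JI10mq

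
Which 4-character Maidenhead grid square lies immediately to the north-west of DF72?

DF63

Longitude square 7; −1 → 6.
Latitude square 2; +1 → 3.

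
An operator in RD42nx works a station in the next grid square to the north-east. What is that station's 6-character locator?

RD43oa

Longitude subsquare n = 13; +1 → 14 = o.
Latitude subsquare x = 23; +1 → 24, wraps to 0 = a, carry into square.
Latitude square 2; +1 → 3.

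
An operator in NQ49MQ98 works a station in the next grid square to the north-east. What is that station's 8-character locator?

NQ49nq09

Longitude extended square 9; +1 → 10, wraps to 0, carry into subsquare.
Longitude subsquare m = 12; +1 → 13 = n.
Latitude extended square 8; +1 → 9.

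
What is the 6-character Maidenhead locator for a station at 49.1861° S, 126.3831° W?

CE60tt

Offset from 180°W / 90°S: lon 53.6169°, lat 40.8139°.
Field (20°×10°, letters A–R): lon ⌊53.6169/20⌋ = 2 → C; lat ⌊40.8139/10⌋ = 4 → E.
Square (2°×1°, digits 0–9): lon ⌊13.6169/2⌋ = 6; lat ⌊0.8139/1⌋ = 0.
Subsquare (5′×2.5′, letters a–x): lon ⌊1.6169/0.0833333⌋ = 19 → t; lat ⌊0.8139/0.0416667⌋ = 19 → t.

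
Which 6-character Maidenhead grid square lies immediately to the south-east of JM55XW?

JM65av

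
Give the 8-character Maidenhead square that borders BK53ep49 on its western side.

BK53ep39

Longitude extended square 4; −1 → 3.
The latitude characters are unchanged.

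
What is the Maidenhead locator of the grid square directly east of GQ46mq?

GQ46nq

Longitude subsquare m = 12; +1 → 13 = n.
The latitude characters are unchanged.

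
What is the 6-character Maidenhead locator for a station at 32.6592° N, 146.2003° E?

QM32cp

Add 180° to longitude and 90° to latitude: 326.2003, 122.6592.
Field: 326.2003/20 → 16 → Q, 122.6592/10 → 12 → M; chars QM.
Square: 6.2003/2 → 3, 2.6592/1 → 2; chars 32.
Subsquare: 0.2003/0.0833333 → 2 → c, 0.6592/0.0416667 → 15 → p; chars cp.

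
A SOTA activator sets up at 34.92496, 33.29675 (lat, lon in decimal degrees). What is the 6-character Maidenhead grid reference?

KM64pw

Add 180° to longitude and 90° to latitude: 213.2968, 124.9250.
Field (20°×10°, letters A–R): lon ⌊213.2968/20⌋ = 10 → K; lat ⌊124.9250/10⌋ = 12 → M.
Square (2°×1°, digits 0–9): lon ⌊13.2968/2⌋ = 6; lat ⌊4.9250/1⌋ = 4.
Subsquare (5′×2.5′, letters a–x): lon ⌊1.2968/0.0833333⌋ = 15 → p; lat ⌊0.9250/0.0416667⌋ = 22 → w.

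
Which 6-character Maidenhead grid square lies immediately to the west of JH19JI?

JH19ii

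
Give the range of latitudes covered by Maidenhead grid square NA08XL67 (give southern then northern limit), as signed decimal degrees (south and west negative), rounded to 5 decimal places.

-81.51250, -81.50833

Field N=13, A=0: +13·20° lon, +0·10° lat → SW at lon 80°, lat -90°.
Square 0, 8: +0·2° lon, +8·1° lat → SW at lon 80°, lat -82°.
Subsquare x=23, l=11: +23·0.0833333° lon, +11·0.0416667° lat → SW at lon 81.9167°, lat -81.5417°.
Extended square 6, 7: +6·0.00833333° lon, +7·0.00416667° lat → SW at lon 81.9667°, lat -81.5125°.
Cell spans 0.00833333° lon × 0.00416667° lat.
south -81.51250, north -81.50833.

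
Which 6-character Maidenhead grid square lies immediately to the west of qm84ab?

QM74xb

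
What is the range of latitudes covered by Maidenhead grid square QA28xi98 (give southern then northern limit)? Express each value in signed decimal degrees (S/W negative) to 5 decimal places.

-81.63333, -81.62917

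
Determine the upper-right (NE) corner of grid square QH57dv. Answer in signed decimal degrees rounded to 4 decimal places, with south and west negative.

-12.0833, 150.3333

Field Q=16, H=7: +16·20° lon, +7·10° lat → SW at lon 140°, lat -20°.
Square 5, 7: +5·2° lon, +7·1° lat → SW at lon 150°, lat -13°.
Subsquare d=3, v=21: +3·0.0833333° lon, +21·0.0416667° lat → SW at lon 150.25°, lat -12.125°.
Cell spans 0.0833333° lon × 0.0416667° lat. NE corner is SW corner plus one full cell.
latitude -12.0833, longitude 150.3333.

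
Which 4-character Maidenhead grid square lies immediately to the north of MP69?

MQ60

Latitude square 9; +1 → 10, wraps to 0, carry into field.
Latitude field P = 15; +1 → 16 = Q.
The longitude characters are unchanged.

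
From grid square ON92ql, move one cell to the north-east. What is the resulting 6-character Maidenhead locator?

ON92rm

Longitude subsquare q = 16; +1 → 17 = r.
Latitude subsquare l = 11; +1 → 12 = m.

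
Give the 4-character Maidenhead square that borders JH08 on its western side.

Longitude square 0; −1 → -1, wraps to 9, carry into field.
Longitude field J = 9; −1 → 8 = I.
The latitude characters are unchanged.

IH98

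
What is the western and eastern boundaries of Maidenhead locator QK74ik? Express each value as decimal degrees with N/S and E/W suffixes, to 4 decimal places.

154.6667° E, 154.7500° E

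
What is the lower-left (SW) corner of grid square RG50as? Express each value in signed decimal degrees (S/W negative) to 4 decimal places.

Field R=17, G=6: +17·20° lon, +6·10° lat → SW at lon 160°, lat -30°.
Square 5, 0: +5·2° lon, +0·1° lat → SW at lon 170°, lat -30°.
Subsquare a=0, s=18: +0·0.0833333° lon, +18·0.0416667° lat → SW at lon 170°, lat -29.25°.
latitude -29.2500, longitude 170.0000.

-29.2500, 170.0000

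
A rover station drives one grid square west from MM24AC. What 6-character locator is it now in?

Longitude subsquare a = 0; −1 → -1, wraps to 23 = x, carry into square.
Longitude square 2; −1 → 1.
The latitude characters are unchanged.

MM14xc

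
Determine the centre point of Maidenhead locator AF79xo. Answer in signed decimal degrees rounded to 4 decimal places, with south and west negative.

-30.3958, -164.0417

Field A=0, F=5: +0·20° lon, +5·10° lat → SW at lon -180°, lat -40°.
Square 7, 9: +7·2° lon, +9·1° lat → SW at lon -166°, lat -31°.
Subsquare x=23, o=14: +23·0.0833333° lon, +14·0.0416667° lat → SW at lon -164.083°, lat -30.4167°.
Cell spans 0.0833333° lon × 0.0416667° lat. Centre is SW corner plus half of each.
latitude -30.3958, longitude -164.0417.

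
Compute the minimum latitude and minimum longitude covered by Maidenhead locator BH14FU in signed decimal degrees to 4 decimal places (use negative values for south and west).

Field B=1, H=7: +1·20° lon, +7·10° lat → SW at lon -160°, lat -20°.
Square 1, 4: +1·2° lon, +4·1° lat → SW at lon -158°, lat -16°.
Subsquare f=5, u=20: +5·0.0833333° lon, +20·0.0416667° lat → SW at lon -157.583°, lat -15.1667°.
latitude -15.1667, longitude -157.5833.

-15.1667, -157.5833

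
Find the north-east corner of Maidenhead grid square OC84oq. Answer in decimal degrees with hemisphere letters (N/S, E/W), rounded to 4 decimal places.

65.2917° S, 117.2500° E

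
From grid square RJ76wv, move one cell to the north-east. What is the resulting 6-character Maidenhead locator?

RJ76xw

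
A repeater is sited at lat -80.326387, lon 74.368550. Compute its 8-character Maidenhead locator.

MA79eq41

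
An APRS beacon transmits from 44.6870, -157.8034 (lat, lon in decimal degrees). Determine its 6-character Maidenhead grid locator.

Shift to the Maidenhead origin (180°W, 90°S): lon 22.1966, lat 134.6870.
Field: 22.1966/20 → 1 → B, 134.6870/10 → 13 → N; chars BN.
Square: 2.1966/2 → 1, 4.6870/1 → 4; chars 14.
Subsquare: 0.1966/0.0833333 → 2 → c, 0.6870/0.0416667 → 16 → q; chars cq.

BN14cq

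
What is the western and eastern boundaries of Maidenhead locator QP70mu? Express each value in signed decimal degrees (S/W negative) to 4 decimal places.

Field Q=16, P=15: +16·20° lon, +15·10° lat → SW at lon 140°, lat 60°.
Square 7, 0: +7·2° lon, +0·1° lat → SW at lon 154°, lat 60°.
Subsquare m=12, u=20: +12·0.0833333° lon, +20·0.0416667° lat → SW at lon 155°, lat 60.8333°.
Cell spans 0.0833333° lon × 0.0416667° lat.
west 155.0000, east 155.0833.

155.0000, 155.0833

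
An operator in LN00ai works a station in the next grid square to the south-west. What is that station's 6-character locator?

KN90xh

Longitude subsquare a = 0; −1 → -1, wraps to 23 = x, carry into square.
Longitude square 0; −1 → -1, wraps to 9, carry into field.
Longitude field L = 11; −1 → 10 = K.
Latitude subsquare i = 8; −1 → 7 = h.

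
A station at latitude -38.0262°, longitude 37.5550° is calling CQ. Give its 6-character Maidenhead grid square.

KF81sx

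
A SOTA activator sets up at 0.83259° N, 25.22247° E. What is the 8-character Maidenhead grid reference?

KJ20ot69

Shift to the Maidenhead origin (180°W, 90°S): lon 205.22247, lat 90.83259.
Field: 205.22247/20 → 10 → K, 90.83259/10 → 9 → J; chars KJ.
Square: 5.22247/2 → 2, 0.83259/1 → 0; chars 20.
Subsquare: 1.22247/0.0833333 → 14 → o, 0.83259/0.0416667 → 19 → t; chars ot.
Extended square: 0.05580/0.00833333 → 6, 0.04092/0.00416667 → 9; chars 69.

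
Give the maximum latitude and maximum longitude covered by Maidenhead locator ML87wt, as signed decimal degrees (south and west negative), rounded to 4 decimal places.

27.8333, 77.9167

Field M=12, L=11: +12·20° lon, +11·10° lat → SW at lon 60°, lat 20°.
Square 8, 7: +8·2° lon, +7·1° lat → SW at lon 76°, lat 27°.
Subsquare w=22, t=19: +22·0.0833333° lon, +19·0.0416667° lat → SW at lon 77.8333°, lat 27.7917°.
Cell spans 0.0833333° lon × 0.0416667° lat. NE corner is SW corner plus one full cell.
latitude 27.8333, longitude 77.9167.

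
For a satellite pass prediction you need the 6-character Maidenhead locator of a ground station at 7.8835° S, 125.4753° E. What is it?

Shift to the Maidenhead origin (180°W, 90°S): lon 305.4753, lat 82.1165.
Field: 305.4753/20 → 15 → P, 82.1165/10 → 8 → I; chars PI.
Square: 5.4753/2 → 2, 2.1165/1 → 2; chars 22.
Subsquare: 1.4753/0.0833333 → 17 → r, 0.1165/0.0416667 → 2 → c; chars rc.

PI22rc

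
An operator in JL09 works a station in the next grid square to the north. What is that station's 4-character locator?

JM00

Latitude square 9; +1 → 10, wraps to 0, carry into field.
Latitude field L = 11; +1 → 12 = M.
The longitude characters are unchanged.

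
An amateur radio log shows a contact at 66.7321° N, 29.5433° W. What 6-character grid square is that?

Offset from 180°W / 90°S: lon 150.4567°, lat 156.7321°.
Field: 150.4567/20 → 7 → H, 156.7321/10 → 15 → P; chars HP.
Square: 10.4567/2 → 5, 6.7321/1 → 6; chars 56.
Subsquare: 0.4567/0.0833333 → 5 → f, 0.7321/0.0416667 → 17 → r; chars fr.

HP56fr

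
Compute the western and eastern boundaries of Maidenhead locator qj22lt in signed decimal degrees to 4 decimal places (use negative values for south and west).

144.9167, 145.0000

Field Q=16, J=9: +16·20° lon, +9·10° lat → SW at lon 140°, lat 0°.
Square 2, 2: +2·2° lon, +2·1° lat → SW at lon 144°, lat 2°.
Subsquare l=11, t=19: +11·0.0833333° lon, +19·0.0416667° lat → SW at lon 144.917°, lat 2.79167°.
Cell spans 0.0833333° lon × 0.0416667° lat.
west 144.9167, east 145.0000.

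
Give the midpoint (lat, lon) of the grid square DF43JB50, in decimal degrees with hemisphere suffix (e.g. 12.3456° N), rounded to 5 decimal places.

36.95625° S, 111.20417° W

Field D=3, F=5: +3·20° lon, +5·10° lat → SW at lon -120°, lat -40°.
Square 4, 3: +4·2° lon, +3·1° lat → SW at lon -112°, lat -37°.
Subsquare j=9, b=1: +9·0.0833333° lon, +1·0.0416667° lat → SW at lon -111.25°, lat -36.9583°.
Extended square 5, 0: +5·0.00833333° lon, +0·0.00416667° lat → SW at lon -111.208°, lat -36.9583°.
Cell spans 0.00833333° lon × 0.00416667° lat. Centre is SW corner plus half of each.
latitude 36.95625° S, longitude 111.20417° W.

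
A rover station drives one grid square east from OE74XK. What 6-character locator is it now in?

OE84ak

Longitude subsquare x = 23; +1 → 24, wraps to 0 = a, carry into square.
Longitude square 7; +1 → 8.
The latitude characters are unchanged.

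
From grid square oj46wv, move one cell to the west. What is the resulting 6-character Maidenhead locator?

Longitude subsquare w = 22; −1 → 21 = v.
The latitude characters are unchanged.

OJ46vv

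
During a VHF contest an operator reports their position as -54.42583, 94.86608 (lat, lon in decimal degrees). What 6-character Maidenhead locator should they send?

Offset from 180°W / 90°S: lon 274.8661°, lat 35.5742°.
Field: lon ⌊274.8661/20⌋ = 13 → N; lat ⌊35.5742/10⌋ = 3 → D.
Square: lon ⌊14.8661/2⌋ = 7; lat ⌊5.5742/1⌋ = 5.
Subsquare: lon ⌊0.8661/0.0833333⌋ = 10 → k; lat ⌊0.5742/0.0416667⌋ = 13 → n.

ND75kn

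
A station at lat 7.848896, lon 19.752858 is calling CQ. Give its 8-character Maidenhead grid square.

Shift to the Maidenhead origin (180°W, 90°S): lon 199.75286, lat 97.84890.
Field: lon ⌊199.75286/20⌋ = 9 → J; lat ⌊97.84890/10⌋ = 9 → J.
Square: lon ⌊19.75286/2⌋ = 9; lat ⌊7.84890/1⌋ = 7.
Subsquare: lon ⌊1.75286/0.0833333⌋ = 21 → v; lat ⌊0.84890/0.0416667⌋ = 20 → u.
Extended square: lon ⌊0.00286/0.00833333⌋ = 0; lat ⌊0.01556/0.00416667⌋ = 3.

JJ97vu03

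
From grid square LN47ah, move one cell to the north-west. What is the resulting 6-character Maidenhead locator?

LN37xi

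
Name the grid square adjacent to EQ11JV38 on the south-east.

Longitude extended square 3; +1 → 4.
Latitude extended square 8; −1 → 7.

EQ11jv47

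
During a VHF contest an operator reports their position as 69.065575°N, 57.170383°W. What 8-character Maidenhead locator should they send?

GP19jb95

Shift to the Maidenhead origin (180°W, 90°S): lon 122.82962, lat 159.06557.
Field: lon ⌊122.82962/20⌋ = 6 → G; lat ⌊159.06557/10⌋ = 15 → P.
Square: lon ⌊2.82962/2⌋ = 1; lat ⌊9.06557/1⌋ = 9.
Subsquare: lon ⌊0.82962/0.0833333⌋ = 9 → j; lat ⌊0.06557/0.0416667⌋ = 1 → b.
Extended square: lon ⌊0.07962/0.00833333⌋ = 9; lat ⌊0.02391/0.00416667⌋ = 5.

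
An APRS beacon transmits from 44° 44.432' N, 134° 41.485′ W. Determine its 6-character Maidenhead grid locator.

CN24pr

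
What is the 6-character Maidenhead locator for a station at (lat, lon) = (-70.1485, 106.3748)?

Offset from 180°W / 90°S: lon 286.3748°, lat 19.8515°.
Field: lon ⌊286.3748/20⌋ = 14 → O; lat ⌊19.8515/10⌋ = 1 → B.
Square: lon ⌊6.3748/2⌋ = 3; lat ⌊9.8515/1⌋ = 9.
Subsquare: lon ⌊0.3748/0.0833333⌋ = 4 → e; lat ⌊0.8515/0.0416667⌋ = 20 → u.

OB39eu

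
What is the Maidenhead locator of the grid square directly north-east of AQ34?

Longitude square 3; +1 → 4.
Latitude square 4; +1 → 5.

AQ45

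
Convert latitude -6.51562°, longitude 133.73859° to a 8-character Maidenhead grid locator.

Add 180° to longitude and 90° to latitude: 313.73859, 83.48438.
Field: 313.73859/20 → 15 → P, 83.48438/10 → 8 → I; chars PI.
Square: 13.73859/2 → 6, 3.48438/1 → 3; chars 63.
Subsquare: 1.73859/0.0833333 → 20 → u, 0.48438/0.0416667 → 11 → l; chars ul.
Extended square: 0.07192/0.00833333 → 8, 0.02605/0.00416667 → 6; chars 86.

PI63ul86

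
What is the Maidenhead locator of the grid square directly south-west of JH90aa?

Longitude subsquare a = 0; −1 → -1, wraps to 23 = x, carry into square.
Longitude square 9; −1 → 8.
Latitude subsquare a = 0; −1 → -1, wraps to 23 = x, carry into square.
Latitude square 0; −1 → -1, wraps to 9, carry into field.
Latitude field H = 7; −1 → 6 = G.

JG89xx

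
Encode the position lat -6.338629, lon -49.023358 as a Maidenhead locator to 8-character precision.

GI53lp78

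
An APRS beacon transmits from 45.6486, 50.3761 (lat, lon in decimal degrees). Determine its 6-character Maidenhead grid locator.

Offset from 180°W / 90°S: lon 230.3761°, lat 135.6486°.
Field: lon ⌊230.3761/20⌋ = 11 → L; lat ⌊135.6486/10⌋ = 13 → N.
Square: lon ⌊10.3761/2⌋ = 5; lat ⌊5.6486/1⌋ = 5.
Subsquare: lon ⌊0.3761/0.0833333⌋ = 4 → e; lat ⌊0.6486/0.0416667⌋ = 15 → p.

LN55ep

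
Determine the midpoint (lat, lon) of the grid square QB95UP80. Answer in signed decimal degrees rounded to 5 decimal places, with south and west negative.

Field Q=16, B=1: +16·20° lon, +1·10° lat → SW at lon 140°, lat -80°.
Square 9, 5: +9·2° lon, +5·1° lat → SW at lon 158°, lat -75°.
Subsquare u=20, p=15: +20·0.0833333° lon, +15·0.0416667° lat → SW at lon 159.667°, lat -74.375°.
Extended square 8, 0: +8·0.00833333° lon, +0·0.00416667° lat → SW at lon 159.733°, lat -74.375°.
Cell spans 0.00833333° lon × 0.00416667° lat. Centre is SW corner plus half of each.
latitude -74.37292, longitude 159.73750.

-74.37292, 159.73750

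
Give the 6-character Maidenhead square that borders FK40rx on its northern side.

FK41ra

Latitude subsquare x = 23; +1 → 24, wraps to 0 = a, carry into square.
Latitude square 0; +1 → 1.
The longitude characters are unchanged.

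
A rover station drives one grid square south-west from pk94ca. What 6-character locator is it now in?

PK93bx

Longitude subsquare c = 2; −1 → 1 = b.
Latitude subsquare a = 0; −1 → -1, wraps to 23 = x, carry into square.
Latitude square 4; −1 → 3.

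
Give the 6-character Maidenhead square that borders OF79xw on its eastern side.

OF89aw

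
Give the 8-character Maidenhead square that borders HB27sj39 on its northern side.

HB27sk30

Latitude extended square 9; +1 → 10, wraps to 0, carry into subsquare.
Latitude subsquare j = 9; +1 → 10 = k.
The longitude characters are unchanged.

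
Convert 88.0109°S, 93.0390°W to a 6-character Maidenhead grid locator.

EA31lx

Shift to the Maidenhead origin (180°W, 90°S): lon 86.9610, lat 1.9891.
Field: 86.9610/20 → 4 → E, 1.9891/10 → 0 → A; chars EA.
Square: 6.9610/2 → 3, 1.9891/1 → 1; chars 31.
Subsquare: 0.9610/0.0833333 → 11 → l, 0.9891/0.0416667 → 23 → x; chars lx.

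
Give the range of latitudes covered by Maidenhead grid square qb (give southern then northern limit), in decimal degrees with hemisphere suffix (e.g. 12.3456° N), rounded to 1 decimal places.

80.0° S, 70.0° S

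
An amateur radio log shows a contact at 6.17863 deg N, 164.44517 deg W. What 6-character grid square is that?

Shift to the Maidenhead origin (180°W, 90°S): lon 15.5548, lat 96.1786.
Field (20°×10°, letters A–R): lon ⌊15.5548/20⌋ = 0 → A; lat ⌊96.1786/10⌋ = 9 → J.
Square (2°×1°, digits 0–9): lon ⌊15.5548/2⌋ = 7; lat ⌊6.1786/1⌋ = 6.
Subsquare (5′×2.5′, letters a–x): lon ⌊1.5548/0.0833333⌋ = 18 → s; lat ⌊0.1786/0.0416667⌋ = 4 → e.

AJ76se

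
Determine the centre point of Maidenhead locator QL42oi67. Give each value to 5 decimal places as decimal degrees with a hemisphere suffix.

22.36458° N, 149.22083° E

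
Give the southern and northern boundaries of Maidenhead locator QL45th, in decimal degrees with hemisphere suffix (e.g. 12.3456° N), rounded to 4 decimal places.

25.2917° N, 25.3333° N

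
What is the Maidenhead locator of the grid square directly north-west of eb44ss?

EB44rt

Longitude subsquare s = 18; −1 → 17 = r.
Latitude subsquare s = 18; +1 → 19 = t.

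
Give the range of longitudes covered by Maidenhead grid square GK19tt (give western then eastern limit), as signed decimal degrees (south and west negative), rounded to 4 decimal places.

Field G=6, K=10: +6·20° lon, +10·10° lat → SW at lon -60°, lat 10°.
Square 1, 9: +1·2° lon, +9·1° lat → SW at lon -58°, lat 19°.
Subsquare t=19, t=19: +19·0.0833333° lon, +19·0.0416667° lat → SW at lon -56.4167°, lat 19.7917°.
Cell spans 0.0833333° lon × 0.0416667° lat.
west -56.4167, east -56.3333.

-56.4167, -56.3333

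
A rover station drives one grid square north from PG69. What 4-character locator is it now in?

Latitude square 9; +1 → 10, wraps to 0, carry into field.
Latitude field G = 6; +1 → 7 = H.
The longitude characters are unchanged.

PH60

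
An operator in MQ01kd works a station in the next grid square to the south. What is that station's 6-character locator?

MQ01kc

Latitude subsquare d = 3; −1 → 2 = c.
The longitude characters are unchanged.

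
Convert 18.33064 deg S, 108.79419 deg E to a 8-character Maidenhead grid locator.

OH41jq50

Shift to the Maidenhead origin (180°W, 90°S): lon 288.79419, lat 71.66936.
Field (20°×10°, letters A–R): 288.79419/20 → 14 → O, 71.66936/10 → 7 → H; chars OH.
Square (2°×1°, digits 0–9): 8.79419/2 → 4, 1.66936/1 → 1; chars 41.
Subsquare (5′×2.5′, letters a–x): 0.79419/0.0833333 → 9 → j, 0.66936/0.0416667 → 16 → q; chars jq.
Extended square (30″×15″, digits 0–9): 0.04419/0.00833333 → 5, 0.00269/0.00416667 → 0; chars 50.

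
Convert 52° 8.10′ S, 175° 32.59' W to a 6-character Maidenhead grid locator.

AD27fu

Add 180° to longitude and 90° to latitude: 4.4568, 37.8650.
Field: 4.4568/20 → 0 → A, 37.8650/10 → 3 → D; chars AD.
Square: 4.4568/2 → 2, 7.8650/1 → 7; chars 27.
Subsquare: 0.4568/0.0833333 → 5 → f, 0.8650/0.0416667 → 20 → u; chars fu.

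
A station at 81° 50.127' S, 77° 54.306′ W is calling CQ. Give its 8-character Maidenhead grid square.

FA18bd19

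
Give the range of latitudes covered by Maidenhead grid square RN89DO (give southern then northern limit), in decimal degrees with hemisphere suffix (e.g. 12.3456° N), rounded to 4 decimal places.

49.5833° N, 49.6250° N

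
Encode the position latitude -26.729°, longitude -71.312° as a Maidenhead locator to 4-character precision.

Offset from 180°W / 90°S: lon 108.69°, lat 63.27°.
Field: 108.69/20 → 5 → F, 63.27/10 → 6 → G; chars FG.
Square: 8.69/2 → 4, 3.27/1 → 3; chars 43.

FG43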